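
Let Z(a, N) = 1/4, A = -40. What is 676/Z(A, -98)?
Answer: 2704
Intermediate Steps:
Z(a, N) = ¼
676/Z(A, -98) = 676/(¼) = 676*4 = 2704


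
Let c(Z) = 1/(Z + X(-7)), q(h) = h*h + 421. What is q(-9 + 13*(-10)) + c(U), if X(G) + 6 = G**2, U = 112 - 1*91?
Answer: 1263489/64 ≈ 19742.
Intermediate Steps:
U = 21 (U = 112 - 91 = 21)
X(G) = -6 + G**2
q(h) = 421 + h**2 (q(h) = h**2 + 421 = 421 + h**2)
c(Z) = 1/(43 + Z) (c(Z) = 1/(Z + (-6 + (-7)**2)) = 1/(Z + (-6 + 49)) = 1/(Z + 43) = 1/(43 + Z))
q(-9 + 13*(-10)) + c(U) = (421 + (-9 + 13*(-10))**2) + 1/(43 + 21) = (421 + (-9 - 130)**2) + 1/64 = (421 + (-139)**2) + 1/64 = (421 + 19321) + 1/64 = 19742 + 1/64 = 1263489/64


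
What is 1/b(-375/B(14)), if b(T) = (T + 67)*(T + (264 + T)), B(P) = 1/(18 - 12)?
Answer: 1/9247188 ≈ 1.0814e-7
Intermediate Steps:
B(P) = ⅙ (B(P) = 1/6 = ⅙)
b(T) = (67 + T)*(264 + 2*T)
1/b(-375/B(14)) = 1/(17688 + 2*(-375/⅙)² + 398*(-375/⅙)) = 1/(17688 + 2*(-375*6)² + 398*(-375*6)) = 1/(17688 + 2*(-2250)² + 398*(-2250)) = 1/(17688 + 2*5062500 - 895500) = 1/(17688 + 10125000 - 895500) = 1/9247188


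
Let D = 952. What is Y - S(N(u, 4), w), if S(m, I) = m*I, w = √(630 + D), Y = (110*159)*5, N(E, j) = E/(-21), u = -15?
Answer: 87450 - 5*√1582/7 ≈ 87422.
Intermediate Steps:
N(E, j) = -E/21 (N(E, j) = E*(-1/21) = -E/21)
Y = 87450 (Y = 17490*5 = 87450)
w = √1582 (w = √(630 + 952) = √1582 ≈ 39.774)
S(m, I) = I*m
Y - S(N(u, 4), w) = 87450 - √1582*(-1/21*(-15)) = 87450 - √1582*5/7 = 87450 - 5*√1582/7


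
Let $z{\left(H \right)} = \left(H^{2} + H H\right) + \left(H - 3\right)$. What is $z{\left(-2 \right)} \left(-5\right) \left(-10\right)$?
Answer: $150$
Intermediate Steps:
$z{\left(H \right)} = -3 + H + 2 H^{2}$ ($z{\left(H \right)} = \left(H^{2} + H^{2}\right) + \left(-3 + H\right) = 2 H^{2} + \left(-3 + H\right) = -3 + H + 2 H^{2}$)
$z{\left(-2 \right)} \left(-5\right) \left(-10\right) = \left(-3 - 2 + 2 \left(-2\right)^{2}\right) \left(-5\right) \left(-10\right) = \left(-3 - 2 + 2 \cdot 4\right) \left(-5\right) \left(-10\right) = \left(-3 - 2 + 8\right) \left(-5\right) \left(-10\right) = 3 \left(-5\right) \left(-10\right) = \left(-15\right) \left(-10\right) = 150$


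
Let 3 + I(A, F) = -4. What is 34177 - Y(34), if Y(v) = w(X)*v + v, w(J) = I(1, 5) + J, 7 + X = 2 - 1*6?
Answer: 34755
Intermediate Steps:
I(A, F) = -7 (I(A, F) = -3 - 4 = -7)
X = -11 (X = -7 + (2 - 1*6) = -7 + (2 - 6) = -7 - 4 = -11)
w(J) = -7 + J
Y(v) = -17*v (Y(v) = (-7 - 11)*v + v = -18*v + v = -17*v)
34177 - Y(34) = 34177 - (-17)*34 = 34177 - 1*(-578) = 34177 + 578 = 34755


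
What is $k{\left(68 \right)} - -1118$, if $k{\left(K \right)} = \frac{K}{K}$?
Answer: $1119$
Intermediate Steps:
$k{\left(K \right)} = 1$
$k{\left(68 \right)} - -1118 = 1 - -1118 = 1 + 1118 = 1119$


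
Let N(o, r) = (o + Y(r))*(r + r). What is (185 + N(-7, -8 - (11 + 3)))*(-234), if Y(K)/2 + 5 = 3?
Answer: -156546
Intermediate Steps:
Y(K) = -4 (Y(K) = -10 + 2*3 = -10 + 6 = -4)
N(o, r) = 2*r*(-4 + o) (N(o, r) = (o - 4)*(r + r) = (-4 + o)*(2*r) = 2*r*(-4 + o))
(185 + N(-7, -8 - (11 + 3)))*(-234) = (185 + 2*(-8 - (11 + 3))*(-4 - 7))*(-234) = (185 + 2*(-8 - 1*14)*(-11))*(-234) = (185 + 2*(-8 - 14)*(-11))*(-234) = (185 + 2*(-22)*(-11))*(-234) = (185 + 484)*(-234) = 669*(-234) = -156546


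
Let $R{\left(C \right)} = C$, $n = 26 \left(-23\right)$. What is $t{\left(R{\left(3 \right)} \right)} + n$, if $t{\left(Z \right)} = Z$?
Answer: $-595$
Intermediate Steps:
$n = -598$
$t{\left(R{\left(3 \right)} \right)} + n = 3 - 598 = -595$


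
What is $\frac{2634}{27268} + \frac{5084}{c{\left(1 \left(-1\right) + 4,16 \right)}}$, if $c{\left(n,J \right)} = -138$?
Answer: $- \frac{34566755}{940746} \approx -36.744$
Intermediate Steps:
$\frac{2634}{27268} + \frac{5084}{c{\left(1 \left(-1\right) + 4,16 \right)}} = \frac{2634}{27268} + \frac{5084}{-138} = 2634 \cdot \frac{1}{27268} + 5084 \left(- \frac{1}{138}\right) = \frac{1317}{13634} - \frac{2542}{69} = - \frac{34566755}{940746}$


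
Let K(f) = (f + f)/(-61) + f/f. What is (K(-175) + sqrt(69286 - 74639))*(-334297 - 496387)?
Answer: -341411124/61 - 830684*I*sqrt(5353) ≈ -5.5969e+6 - 6.0776e+7*I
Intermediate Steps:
K(f) = 1 - 2*f/61 (K(f) = (2*f)*(-1/61) + 1 = -2*f/61 + 1 = 1 - 2*f/61)
(K(-175) + sqrt(69286 - 74639))*(-334297 - 496387) = ((1 - 2/61*(-175)) + sqrt(69286 - 74639))*(-334297 - 496387) = ((1 + 350/61) + sqrt(-5353))*(-830684) = (411/61 + I*sqrt(5353))*(-830684) = -341411124/61 - 830684*I*sqrt(5353)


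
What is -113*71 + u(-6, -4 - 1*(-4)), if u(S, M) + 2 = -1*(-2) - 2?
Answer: -8025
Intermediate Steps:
u(S, M) = -2 (u(S, M) = -2 + (-1*(-2) - 2) = -2 + (2 - 2) = -2 + 0 = -2)
-113*71 + u(-6, -4 - 1*(-4)) = -113*71 - 2 = -8023 - 2 = -8025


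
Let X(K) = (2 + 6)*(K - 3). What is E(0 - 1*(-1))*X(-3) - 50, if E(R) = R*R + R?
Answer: -146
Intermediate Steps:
X(K) = -24 + 8*K (X(K) = 8*(-3 + K) = -24 + 8*K)
E(R) = R + R**2 (E(R) = R**2 + R = R + R**2)
E(0 - 1*(-1))*X(-3) - 50 = ((0 - 1*(-1))*(1 + (0 - 1*(-1))))*(-24 + 8*(-3)) - 50 = ((0 + 1)*(1 + (0 + 1)))*(-24 - 24) - 50 = (1*(1 + 1))*(-48) - 50 = (1*2)*(-48) - 50 = 2*(-48) - 50 = -96 - 50 = -146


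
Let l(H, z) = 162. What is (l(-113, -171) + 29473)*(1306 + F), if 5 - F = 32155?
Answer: -914061940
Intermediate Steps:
F = -32150 (F = 5 - 1*32155 = 5 - 32155 = -32150)
(l(-113, -171) + 29473)*(1306 + F) = (162 + 29473)*(1306 - 32150) = 29635*(-30844) = -914061940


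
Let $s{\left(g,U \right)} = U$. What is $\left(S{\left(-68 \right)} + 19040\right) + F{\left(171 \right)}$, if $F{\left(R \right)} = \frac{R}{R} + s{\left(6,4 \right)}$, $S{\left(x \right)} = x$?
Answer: $18977$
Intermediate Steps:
$F{\left(R \right)} = 5$ ($F{\left(R \right)} = \frac{R}{R} + 4 = 1 + 4 = 5$)
$\left(S{\left(-68 \right)} + 19040\right) + F{\left(171 \right)} = \left(-68 + 19040\right) + 5 = 18972 + 5 = 18977$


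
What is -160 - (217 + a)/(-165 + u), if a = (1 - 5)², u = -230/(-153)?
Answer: -3966751/25015 ≈ -158.57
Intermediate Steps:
u = 230/153 (u = -230*(-1/153) = 230/153 ≈ 1.5033)
a = 16 (a = (-4)² = 16)
-160 - (217 + a)/(-165 + u) = -160 - (217 + 16)/(-165 + 230/153) = -160 - 233/(-25015/153) = -160 - 233*(-153)/25015 = -160 - 1*(-35649/25015) = -160 + 35649/25015 = -3966751/25015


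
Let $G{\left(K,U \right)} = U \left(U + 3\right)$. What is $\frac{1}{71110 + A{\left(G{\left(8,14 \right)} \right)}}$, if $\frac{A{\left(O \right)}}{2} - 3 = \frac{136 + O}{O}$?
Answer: $\frac{7}{497834} \approx 1.4061 \cdot 10^{-5}$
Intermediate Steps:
$G{\left(K,U \right)} = U \left(3 + U\right)$
$A{\left(O \right)} = 6 + \frac{2 \left(136 + O\right)}{O}$ ($A{\left(O \right)} = 6 + 2 \frac{136 + O}{O} = 6 + \frac{2 \left(136 + O\right)}{O}$)
$\frac{1}{71110 + A{\left(G{\left(8,14 \right)} \right)}} = \frac{1}{71110 + \left(8 + \frac{272}{14 \left(3 + 14\right)}\right)} = \frac{1}{71110 + \left(8 + \frac{272}{14 \cdot 17}\right)} = \frac{1}{71110 + \left(8 + \frac{272}{238}\right)} = \frac{1}{71110 + \left(8 + 272 \cdot \frac{1}{238}\right)} = \frac{1}{71110 + \left(8 + \frac{8}{7}\right)} = \frac{1}{71110 + \frac{64}{7}} = \frac{1}{\frac{497834}{7}} = \frac{7}{497834}$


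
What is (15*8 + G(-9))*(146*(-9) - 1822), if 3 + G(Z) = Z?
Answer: -338688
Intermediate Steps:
G(Z) = -3 + Z
(15*8 + G(-9))*(146*(-9) - 1822) = (15*8 + (-3 - 9))*(146*(-9) - 1822) = (120 - 12)*(-1314 - 1822) = 108*(-3136) = -338688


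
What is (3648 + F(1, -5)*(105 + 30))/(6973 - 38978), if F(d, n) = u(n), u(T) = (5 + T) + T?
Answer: -2973/32005 ≈ -0.092892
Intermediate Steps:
u(T) = 5 + 2*T
F(d, n) = 5 + 2*n
(3648 + F(1, -5)*(105 + 30))/(6973 - 38978) = (3648 + (5 + 2*(-5))*(105 + 30))/(6973 - 38978) = (3648 + (5 - 10)*135)/(-32005) = (3648 - 5*135)*(-1/32005) = (3648 - 675)*(-1/32005) = 2973*(-1/32005) = -2973/32005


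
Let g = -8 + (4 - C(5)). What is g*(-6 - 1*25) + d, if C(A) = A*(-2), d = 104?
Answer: -82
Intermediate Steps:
C(A) = -2*A
g = 6 (g = -8 + (4 - (-2)*5) = -8 + (4 - 1*(-10)) = -8 + (4 + 10) = -8 + 14 = 6)
g*(-6 - 1*25) + d = 6*(-6 - 1*25) + 104 = 6*(-6 - 25) + 104 = 6*(-31) + 104 = -186 + 104 = -82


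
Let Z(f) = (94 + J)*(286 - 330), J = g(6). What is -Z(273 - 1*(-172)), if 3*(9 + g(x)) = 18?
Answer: 4004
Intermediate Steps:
g(x) = -3 (g(x) = -9 + (⅓)*18 = -9 + 6 = -3)
J = -3
Z(f) = -4004 (Z(f) = (94 - 3)*(286 - 330) = 91*(-44) = -4004)
-Z(273 - 1*(-172)) = -1*(-4004) = 4004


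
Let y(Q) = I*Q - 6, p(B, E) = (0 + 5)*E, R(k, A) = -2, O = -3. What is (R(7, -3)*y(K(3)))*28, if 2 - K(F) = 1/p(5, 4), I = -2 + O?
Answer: 882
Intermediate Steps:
p(B, E) = 5*E
I = -5 (I = -2 - 3 = -5)
K(F) = 39/20 (K(F) = 2 - 1/(5*4) = 2 - 1/20 = 39/20)
y(Q) = -6 - 5*Q (y(Q) = -5*Q - 6 = -6 - 5*Q)
(R(7, -3)*y(K(3)))*28 = -2*(-6 - 5*39/20)*28 = -2*(-6 - 39/4)*28 = -2*(-63/4)*28 = (63/2)*28 = 882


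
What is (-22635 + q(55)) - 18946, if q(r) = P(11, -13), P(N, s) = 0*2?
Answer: -41581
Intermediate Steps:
P(N, s) = 0
q(r) = 0
(-22635 + q(55)) - 18946 = (-22635 + 0) - 18946 = -22635 - 18946 = -41581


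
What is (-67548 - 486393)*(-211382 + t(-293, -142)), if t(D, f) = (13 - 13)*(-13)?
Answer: 117093156462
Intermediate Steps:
t(D, f) = 0 (t(D, f) = 0*(-13) = 0)
(-67548 - 486393)*(-211382 + t(-293, -142)) = (-67548 - 486393)*(-211382 + 0) = -553941*(-211382) = 117093156462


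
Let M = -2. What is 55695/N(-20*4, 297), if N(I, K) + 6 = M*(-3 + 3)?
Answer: -18565/2 ≈ -9282.5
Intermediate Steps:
N(I, K) = -6 (N(I, K) = -6 - 2*(-3 + 3) = -6 - 2*0 = -6 + 0 = -6)
55695/N(-20*4, 297) = 55695/(-6) = 55695*(-⅙) = -18565/2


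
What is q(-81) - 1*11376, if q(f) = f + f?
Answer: -11538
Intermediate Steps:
q(f) = 2*f
q(-81) - 1*11376 = 2*(-81) - 1*11376 = -162 - 11376 = -11538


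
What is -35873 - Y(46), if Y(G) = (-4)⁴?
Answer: -36129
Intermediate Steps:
Y(G) = 256
-35873 - Y(46) = -35873 - 1*256 = -35873 - 256 = -36129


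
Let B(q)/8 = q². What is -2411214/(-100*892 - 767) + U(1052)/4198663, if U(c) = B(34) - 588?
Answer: 3374884707034/125913704707 ≈ 26.803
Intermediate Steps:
B(q) = 8*q²
U(c) = 8660 (U(c) = 8*34² - 588 = 8*1156 - 588 = 9248 - 588 = 8660)
-2411214/(-100*892 - 767) + U(1052)/4198663 = -2411214/(-100*892 - 767) + 8660/4198663 = -2411214/(-89200 - 767) + 8660*(1/4198663) = -2411214/(-89967) + 8660/4198663 = -2411214*(-1/89967) + 8660/4198663 = 803738/29989 + 8660/4198663 = 3374884707034/125913704707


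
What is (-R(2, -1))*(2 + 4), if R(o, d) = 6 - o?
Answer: -24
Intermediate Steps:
(-R(2, -1))*(2 + 4) = (-(6 - 1*2))*(2 + 4) = -(6 - 2)*6 = -1*4*6 = -4*6 = -24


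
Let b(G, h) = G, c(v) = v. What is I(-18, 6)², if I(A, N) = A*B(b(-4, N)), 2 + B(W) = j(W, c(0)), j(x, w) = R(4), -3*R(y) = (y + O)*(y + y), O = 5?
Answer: 219024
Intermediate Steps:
R(y) = -2*y*(5 + y)/3 (R(y) = -(y + 5)*(y + y)/3 = -(5 + y)*2*y/3 = -2*y*(5 + y)/3)
j(x, w) = -24 (j(x, w) = -⅔*4*(5 + 4) = -⅔*4*9 = -24)
B(W) = -26 (B(W) = -2 - 24 = -26)
I(A, N) = -26*A (I(A, N) = A*(-26) = -26*A)
I(-18, 6)² = (-26*(-18))² = 468² = 219024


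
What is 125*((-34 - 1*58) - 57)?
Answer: -18625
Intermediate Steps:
125*((-34 - 1*58) - 57) = 125*((-34 - 58) - 57) = 125*(-92 - 57) = 125*(-149) = -18625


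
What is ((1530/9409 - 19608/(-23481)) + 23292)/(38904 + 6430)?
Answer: 857697590245/1669294056081 ≈ 0.51381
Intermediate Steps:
((1530/9409 - 19608/(-23481)) + 23292)/(38904 + 6430) = ((1530*(1/9409) - 19608*(-1/23481)) + 23292)/45334 = ((1530/9409 + 6536/7827) + 23292)*(1/45334) = (73472534/73644243 + 23292)*(1/45334) = (1715395180490/73644243)*(1/45334) = 857697590245/1669294056081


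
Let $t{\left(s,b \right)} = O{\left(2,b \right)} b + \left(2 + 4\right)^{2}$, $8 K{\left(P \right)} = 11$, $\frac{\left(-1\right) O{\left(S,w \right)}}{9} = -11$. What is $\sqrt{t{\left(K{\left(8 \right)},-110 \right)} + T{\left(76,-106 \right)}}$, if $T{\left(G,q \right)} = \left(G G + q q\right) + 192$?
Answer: $5 \sqrt{254} \approx 79.687$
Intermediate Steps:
$O{\left(S,w \right)} = 99$ ($O{\left(S,w \right)} = \left(-9\right) \left(-11\right) = 99$)
$K{\left(P \right)} = \frac{11}{8}$ ($K{\left(P \right)} = \frac{1}{8} \cdot 11 = \frac{11}{8}$)
$T{\left(G,q \right)} = 192 + G^{2} + q^{2}$ ($T{\left(G,q \right)} = \left(G^{2} + q^{2}\right) + 192 = 192 + G^{2} + q^{2}$)
$t{\left(s,b \right)} = 36 + 99 b$ ($t{\left(s,b \right)} = 99 b + \left(2 + 4\right)^{2} = 99 b + 6^{2} = 99 b + 36 = 36 + 99 b$)
$\sqrt{t{\left(K{\left(8 \right)},-110 \right)} + T{\left(76,-106 \right)}} = \sqrt{\left(36 + 99 \left(-110\right)\right) + \left(192 + 76^{2} + \left(-106\right)^{2}\right)} = \sqrt{\left(36 - 10890\right) + \left(192 + 5776 + 11236\right)} = \sqrt{-10854 + 17204} = \sqrt{6350} = 5 \sqrt{254}$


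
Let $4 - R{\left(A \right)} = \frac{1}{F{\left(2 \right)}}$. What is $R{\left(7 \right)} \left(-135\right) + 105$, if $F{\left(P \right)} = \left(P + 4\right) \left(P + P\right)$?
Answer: $- \frac{3435}{8} \approx -429.38$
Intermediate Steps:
$F{\left(P \right)} = 2 P \left(4 + P\right)$ ($F{\left(P \right)} = \left(4 + P\right) 2 P = 2 P \left(4 + P\right)$)
$R{\left(A \right)} = \frac{95}{24}$ ($R{\left(A \right)} = 4 - \frac{1}{2 \cdot 2 \left(4 + 2\right)} = 4 - \frac{1}{2 \cdot 2 \cdot 6} = 4 - \frac{1}{24} = \frac{95}{24}$)
$R{\left(7 \right)} \left(-135\right) + 105 = \frac{95}{24} \left(-135\right) + 105 = - \frac{4275}{8} + 105 = - \frac{3435}{8}$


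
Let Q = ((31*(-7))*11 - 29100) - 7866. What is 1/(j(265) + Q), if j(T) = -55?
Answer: -1/39408 ≈ -2.5376e-5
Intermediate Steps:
Q = -39353 (Q = (-217*11 - 29100) - 7866 = (-2387 - 29100) - 7866 = -31487 - 7866 = -39353)
1/(j(265) + Q) = 1/(-55 - 39353) = 1/(-39408) = -1/39408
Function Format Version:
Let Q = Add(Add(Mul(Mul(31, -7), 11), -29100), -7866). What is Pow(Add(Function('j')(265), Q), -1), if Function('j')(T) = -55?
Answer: Rational(-1, 39408) ≈ -2.5376e-5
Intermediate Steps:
Q = -39353 (Q = Add(Add(Mul(-217, 11), -29100), -7866) = Add(Add(-2387, -29100), -7866) = Add(-31487, -7866) = -39353)
Pow(Add(Function('j')(265), Q), -1) = Pow(Add(-55, -39353), -1) = Pow(-39408, -1) = Rational(-1, 39408)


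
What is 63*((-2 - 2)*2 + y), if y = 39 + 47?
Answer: 4914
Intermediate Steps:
y = 86
63*((-2 - 2)*2 + y) = 63*((-2 - 2)*2 + 86) = 63*(-4*2 + 86) = 63*(-8 + 86) = 63*78 = 4914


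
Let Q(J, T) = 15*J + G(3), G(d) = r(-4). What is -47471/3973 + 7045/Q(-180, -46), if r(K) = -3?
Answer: -156303898/10739019 ≈ -14.555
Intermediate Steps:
G(d) = -3
Q(J, T) = -3 + 15*J (Q(J, T) = 15*J - 3 = -3 + 15*J)
-47471/3973 + 7045/Q(-180, -46) = -47471/3973 + 7045/(-3 + 15*(-180)) = -47471*1/3973 + 7045/(-3 - 2700) = -47471/3973 + 7045/(-2703) = -47471/3973 + 7045*(-1/2703) = -47471/3973 - 7045/2703 = -156303898/10739019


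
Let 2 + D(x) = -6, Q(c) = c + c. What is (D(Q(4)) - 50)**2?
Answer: 3364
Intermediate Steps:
Q(c) = 2*c
D(x) = -8 (D(x) = -2 - 6 = -8)
(D(Q(4)) - 50)**2 = (-8 - 50)**2 = (-58)**2 = 3364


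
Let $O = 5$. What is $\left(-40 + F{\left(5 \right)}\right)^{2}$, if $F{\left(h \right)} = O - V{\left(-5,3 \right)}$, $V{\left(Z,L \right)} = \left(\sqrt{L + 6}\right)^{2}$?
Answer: $1936$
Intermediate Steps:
$V{\left(Z,L \right)} = 6 + L$ ($V{\left(Z,L \right)} = \left(\sqrt{6 + L}\right)^{2} = 6 + L$)
$F{\left(h \right)} = -4$ ($F{\left(h \right)} = 5 - \left(6 + 3\right) = 5 - 9 = -4$)
$\left(-40 + F{\left(5 \right)}\right)^{2} = \left(-40 - 4\right)^{2} = \left(-44\right)^{2} = 1936$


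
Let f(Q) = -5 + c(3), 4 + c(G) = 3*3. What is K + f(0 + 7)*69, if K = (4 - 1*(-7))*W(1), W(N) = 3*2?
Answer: 66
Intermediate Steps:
c(G) = 5 (c(G) = -4 + 3*3 = -4 + 9 = 5)
f(Q) = 0 (f(Q) = -5 + 5 = 0)
W(N) = 6
K = 66 (K = (4 - 1*(-7))*6 = (4 + 7)*6 = 11*6 = 66)
K + f(0 + 7)*69 = 66 + 0*69 = 66 + 0 = 66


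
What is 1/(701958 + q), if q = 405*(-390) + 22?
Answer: 1/544030 ≈ 1.8381e-6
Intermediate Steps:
q = -157928 (q = -157950 + 22 = -157928)
1/(701958 + q) = 1/(701958 - 157928) = 1/544030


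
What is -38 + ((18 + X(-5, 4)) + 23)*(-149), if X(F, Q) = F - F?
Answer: -6147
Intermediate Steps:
X(F, Q) = 0
-38 + ((18 + X(-5, 4)) + 23)*(-149) = -38 + ((18 + 0) + 23)*(-149) = -38 + (18 + 23)*(-149) = -38 + 41*(-149) = -38 - 6109 = -6147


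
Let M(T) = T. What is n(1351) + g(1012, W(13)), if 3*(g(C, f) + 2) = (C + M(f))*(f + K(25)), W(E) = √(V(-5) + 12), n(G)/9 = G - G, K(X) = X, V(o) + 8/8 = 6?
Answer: 8437 + 1037*√17/3 ≈ 9862.2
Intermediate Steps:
V(o) = 5 (V(o) = -1 + 6 = 5)
n(G) = 0 (n(G) = 9*(G - G) = 9*0 = 0)
W(E) = √17 (W(E) = √(5 + 12) = √17)
g(C, f) = -2 + (25 + f)*(C + f)/3 (g(C, f) = -2 + ((C + f)*(f + 25))/3 = -2 + ((C + f)*(25 + f))/3 = -2 + ((25 + f)*(C + f))/3 = -2 + (25 + f)*(C + f)/3)
n(1351) + g(1012, W(13)) = 0 + (-2 + (√17)²/3 + (25/3)*1012 + 25*√17/3 + (⅓)*1012*√17) = 0 + (-2 + (⅓)*17 + 25300/3 + 25*√17/3 + 1012*√17/3) = 0 + (-2 + 17/3 + 25300/3 + 25*√17/3 + 1012*√17/3) = 0 + (8437 + 1037*√17/3) = 8437 + 1037*√17/3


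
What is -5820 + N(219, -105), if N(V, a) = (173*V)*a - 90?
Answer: -3984045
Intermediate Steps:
N(V, a) = -90 + 173*V*a (N(V, a) = 173*V*a - 90 = -90 + 173*V*a)
-5820 + N(219, -105) = -5820 + (-90 + 173*219*(-105)) = -5820 + (-90 - 3978135) = -5820 - 3978225 = -3984045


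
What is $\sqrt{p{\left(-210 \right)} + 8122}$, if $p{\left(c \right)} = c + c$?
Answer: $\sqrt{7702} \approx 87.761$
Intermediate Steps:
$p{\left(c \right)} = 2 c$
$\sqrt{p{\left(-210 \right)} + 8122} = \sqrt{2 \left(-210\right) + 8122} = \sqrt{-420 + 8122} = \sqrt{7702}$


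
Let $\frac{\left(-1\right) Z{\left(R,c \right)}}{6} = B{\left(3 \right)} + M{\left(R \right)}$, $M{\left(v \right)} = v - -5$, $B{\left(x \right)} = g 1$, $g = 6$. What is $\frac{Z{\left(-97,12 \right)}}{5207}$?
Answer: $\frac{516}{5207} \approx 0.099097$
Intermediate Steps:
$B{\left(x \right)} = 6$ ($B{\left(x \right)} = 6 \cdot 1 = 6$)
$M{\left(v \right)} = 5 + v$ ($M{\left(v \right)} = v + 5 = 5 + v$)
$Z{\left(R,c \right)} = -66 - 6 R$ ($Z{\left(R,c \right)} = - 6 \left(6 + \left(5 + R\right)\right) = - 6 \left(11 + R\right) = -66 - 6 R$)
$\frac{Z{\left(-97,12 \right)}}{5207} = \frac{-66 - -582}{5207} = \left(-66 + 582\right) \frac{1}{5207} = 516 \cdot \frac{1}{5207} = \frac{516}{5207}$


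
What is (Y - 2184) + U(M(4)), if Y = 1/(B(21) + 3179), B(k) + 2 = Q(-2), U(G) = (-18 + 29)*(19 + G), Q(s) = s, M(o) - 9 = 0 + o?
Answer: -5816599/3175 ≈ -1832.0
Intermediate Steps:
M(o) = 9 + o (M(o) = 9 + (0 + o) = 9 + o)
U(G) = 209 + 11*G (U(G) = 11*(19 + G) = 209 + 11*G)
B(k) = -4 (B(k) = -2 - 2 = -4)
Y = 1/3175 (Y = 1/(-4 + 3179) = 1/3175 ≈ 0.00031496)
(Y - 2184) + U(M(4)) = (1/3175 - 2184) + (209 + 11*(9 + 4)) = -6934199/3175 + (209 + 11*13) = -6934199/3175 + (209 + 143) = -6934199/3175 + 352 = -5816599/3175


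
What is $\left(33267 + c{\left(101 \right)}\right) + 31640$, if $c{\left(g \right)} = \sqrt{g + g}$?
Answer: $64907 + \sqrt{202} \approx 64921.0$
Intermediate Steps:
$c{\left(g \right)} = \sqrt{2} \sqrt{g}$ ($c{\left(g \right)} = \sqrt{2 g} = \sqrt{2} \sqrt{g}$)
$\left(33267 + c{\left(101 \right)}\right) + 31640 = \left(33267 + \sqrt{2} \sqrt{101}\right) + 31640 = \left(33267 + \sqrt{202}\right) + 31640 = 64907 + \sqrt{202}$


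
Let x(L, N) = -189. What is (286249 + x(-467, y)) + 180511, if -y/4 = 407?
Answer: 466571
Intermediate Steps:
y = -1628 (y = -4*407 = -1628)
(286249 + x(-467, y)) + 180511 = (286249 - 189) + 180511 = 286060 + 180511 = 466571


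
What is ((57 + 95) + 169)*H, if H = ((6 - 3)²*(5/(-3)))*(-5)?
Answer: 24075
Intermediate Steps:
H = 75 (H = (3²*(5*(-⅓)))*(-5) = (9*(-5/3))*(-5) = -15*(-5) = 75)
((57 + 95) + 169)*H = ((57 + 95) + 169)*75 = (152 + 169)*75 = 321*75 = 24075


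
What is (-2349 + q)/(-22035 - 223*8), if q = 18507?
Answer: -16158/23819 ≈ -0.67837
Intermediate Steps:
(-2349 + q)/(-22035 - 223*8) = (-2349 + 18507)/(-22035 - 223*8) = 16158/(-22035 - 1784) = 16158/(-23819) = 16158*(-1/23819) = -16158/23819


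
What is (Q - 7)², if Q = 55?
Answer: 2304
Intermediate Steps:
(Q - 7)² = (55 - 7)² = 48² = 2304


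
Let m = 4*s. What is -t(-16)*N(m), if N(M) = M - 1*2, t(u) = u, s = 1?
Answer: 32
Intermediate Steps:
m = 4 (m = 4*1 = 4)
N(M) = -2 + M (N(M) = M - 2 = -2 + M)
-t(-16)*N(m) = -(-16)*(-2 + 4) = -(-16)*2 = -1*(-32) = 32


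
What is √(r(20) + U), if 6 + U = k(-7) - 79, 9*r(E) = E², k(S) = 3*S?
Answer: I*√554/3 ≈ 7.8457*I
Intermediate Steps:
r(E) = E²/9
U = -106 (U = -6 + (3*(-7) - 79) = -6 + (-21 - 79) = -6 - 100 = -106)
√(r(20) + U) = √((⅑)*20² - 106) = √((⅑)*400 - 106) = √(400/9 - 106) = √(-554/9) = I*√554/3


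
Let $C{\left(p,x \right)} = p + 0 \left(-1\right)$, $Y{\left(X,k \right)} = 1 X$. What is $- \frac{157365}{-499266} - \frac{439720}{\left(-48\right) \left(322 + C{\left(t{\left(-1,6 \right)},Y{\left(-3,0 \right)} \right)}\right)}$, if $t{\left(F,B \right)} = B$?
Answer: $\frac{1541769445}{54586416} \approx 28.245$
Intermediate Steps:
$Y{\left(X,k \right)} = X$
$C{\left(p,x \right)} = p$ ($C{\left(p,x \right)} = p + 0 = p$)
$- \frac{157365}{-499266} - \frac{439720}{\left(-48\right) \left(322 + C{\left(t{\left(-1,6 \right)},Y{\left(-3,0 \right)} \right)}\right)} = - \frac{157365}{-499266} - \frac{439720}{\left(-48\right) \left(322 + 6\right)} = \left(-157365\right) \left(- \frac{1}{499266}\right) - \frac{439720}{\left(-48\right) 328} = \frac{17485}{55474} - \frac{439720}{-15744} = \frac{17485}{55474} - - \frac{54965}{1968} = \frac{17485}{55474} + \frac{54965}{1968} = \frac{1541769445}{54586416}$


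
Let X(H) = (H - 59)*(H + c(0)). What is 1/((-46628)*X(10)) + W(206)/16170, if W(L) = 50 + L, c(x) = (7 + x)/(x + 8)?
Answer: 43270894/2733158505 ≈ 0.015832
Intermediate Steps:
c(x) = (7 + x)/(8 + x)
X(H) = (-59 + H)*(7/8 + H) (X(H) = (H - 59)*(H + (7 + 0)/(8 + 0)) = (-59 + H)*(H + 7/8) = (-59 + H)*(7/8 + H))
1/((-46628)*X(10)) + W(206)/16170 = 1/((-46628)*(-413/8 + 10² - 465/8*10)) + (50 + 206)/16170 = -1/(46628*(-413/8 + 100 - 2325/4)) + 256*(1/16170) = -1/(46628*(-4263/8)) + 128/8085 = -1/46628*(-8/4263) + 128/8085 = 2/49693791 + 128/8085 = 43270894/2733158505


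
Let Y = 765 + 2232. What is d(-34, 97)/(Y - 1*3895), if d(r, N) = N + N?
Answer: -97/449 ≈ -0.21604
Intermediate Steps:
d(r, N) = 2*N
Y = 2997
d(-34, 97)/(Y - 1*3895) = (2*97)/(2997 - 1*3895) = 194/(2997 - 3895) = 194/(-898) = 194*(-1/898) = -97/449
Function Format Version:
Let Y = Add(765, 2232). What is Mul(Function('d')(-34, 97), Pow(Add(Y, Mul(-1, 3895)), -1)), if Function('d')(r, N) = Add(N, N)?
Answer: Rational(-97, 449) ≈ -0.21604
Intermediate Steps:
Function('d')(r, N) = Mul(2, N)
Y = 2997
Mul(Function('d')(-34, 97), Pow(Add(Y, Mul(-1, 3895)), -1)) = Mul(Mul(2, 97), Pow(Add(2997, Mul(-1, 3895)), -1)) = Mul(194, Pow(Add(2997, -3895), -1)) = Mul(194, Pow(-898, -1)) = Mul(194, Rational(-1, 898)) = Rational(-97, 449)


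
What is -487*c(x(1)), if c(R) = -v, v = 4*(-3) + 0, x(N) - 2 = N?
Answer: -5844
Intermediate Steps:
x(N) = 2 + N
v = -12 (v = -12 + 0 = -12)
c(R) = 12 (c(R) = -1*(-12) = 12)
-487*c(x(1)) = -487*12 = -5844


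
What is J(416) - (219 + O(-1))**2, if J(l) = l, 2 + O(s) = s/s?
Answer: -47108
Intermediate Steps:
O(s) = -1 (O(s) = -2 + s/s = -2 + 1 = -1)
J(416) - (219 + O(-1))**2 = 416 - (219 - 1)**2 = 416 - 1*218**2 = 416 - 1*47524 = 416 - 47524 = -47108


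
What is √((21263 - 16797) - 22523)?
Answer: I*√18057 ≈ 134.38*I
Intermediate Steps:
√((21263 - 16797) - 22523) = √(4466 - 22523) = √(-18057) = I*√18057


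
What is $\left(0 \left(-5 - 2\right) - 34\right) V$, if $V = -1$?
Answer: $34$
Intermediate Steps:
$\left(0 \left(-5 - 2\right) - 34\right) V = \left(0 \left(-5 - 2\right) - 34\right) \left(-1\right) = \left(0 \left(-7\right) - 34\right) \left(-1\right) = \left(0 - 34\right) \left(-1\right) = \left(-34\right) \left(-1\right) = 34$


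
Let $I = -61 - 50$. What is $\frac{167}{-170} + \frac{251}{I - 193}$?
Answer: $- \frac{46719}{25840} \approx -1.808$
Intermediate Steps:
$I = -111$ ($I = -61 - 50 = -111$)
$\frac{167}{-170} + \frac{251}{I - 193} = \frac{167}{-170} + \frac{251}{-111 - 193} = 167 \left(- \frac{1}{170}\right) + \frac{251}{-304} = - \frac{167}{170} + 251 \left(- \frac{1}{304}\right) = - \frac{167}{170} - \frac{251}{304} = - \frac{46719}{25840}$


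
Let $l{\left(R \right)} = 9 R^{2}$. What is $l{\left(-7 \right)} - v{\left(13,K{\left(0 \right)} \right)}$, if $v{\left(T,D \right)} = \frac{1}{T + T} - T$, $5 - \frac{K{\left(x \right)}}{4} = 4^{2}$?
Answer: $\frac{11803}{26} \approx 453.96$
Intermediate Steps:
$K{\left(x \right)} = -44$ ($K{\left(x \right)} = 20 - 4 \cdot 4^{2} = 20 - 64 = -44$)
$v{\left(T,D \right)} = \frac{1}{2 T} - T$
$l{\left(-7 \right)} - v{\left(13,K{\left(0 \right)} \right)} = 9 \left(-7\right)^{2} - \left(\frac{1}{2 \cdot 13} - 13\right) = 9 \cdot 49 - \left(\frac{1}{2} \cdot \frac{1}{13} - 13\right) = 441 - \left(\frac{1}{26} - 13\right) = 441 - - \frac{337}{26} = 441 + \frac{337}{26} = \frac{11803}{26}$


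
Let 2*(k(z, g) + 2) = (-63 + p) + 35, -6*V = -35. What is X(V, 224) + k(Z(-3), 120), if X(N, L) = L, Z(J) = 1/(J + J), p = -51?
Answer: 365/2 ≈ 182.50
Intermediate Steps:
V = 35/6 (V = -1/6*(-35) = 35/6 ≈ 5.8333)
Z(J) = 1/(2*J)
k(z, g) = -83/2 (k(z, g) = -2 + ((-63 - 51) + 35)/2 = -2 + (-114 + 35)/2 = -2 + (1/2)*(-79) = -2 - 79/2 = -83/2)
X(V, 224) + k(Z(-3), 120) = 224 - 83/2 = 365/2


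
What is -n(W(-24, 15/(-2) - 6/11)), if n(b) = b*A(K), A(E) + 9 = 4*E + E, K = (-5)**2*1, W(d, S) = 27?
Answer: -3132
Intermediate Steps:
K = 25 (K = 25*1 = 25)
A(E) = -9 + 5*E (A(E) = -9 + (4*E + E) = -9 + 5*E)
n(b) = 116*b (n(b) = b*(-9 + 5*25) = b*(-9 + 125) = b*116 = 116*b)
-n(W(-24, 15/(-2) - 6/11)) = -116*27 = -1*3132 = -3132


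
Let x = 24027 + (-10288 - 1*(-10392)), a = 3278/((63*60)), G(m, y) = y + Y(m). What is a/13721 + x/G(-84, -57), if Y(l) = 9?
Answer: -104296943953/207461520 ≈ -502.73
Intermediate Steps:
G(m, y) = 9 + y (G(m, y) = y + 9 = 9 + y)
a = 1639/1890 (a = 3278/3780 = 3278*(1/3780) = 1639/1890 ≈ 0.86720)
x = 24131 (x = 24027 + (-10288 + 10392) = 24027 + 104 = 24131)
a/13721 + x/G(-84, -57) = (1639/1890)/13721 + 24131/(9 - 57) = (1639/1890)*(1/13721) + 24131/(-48) = 1639/25932690 + 24131*(-1/48) = 1639/25932690 - 24131/48 = -104296943953/207461520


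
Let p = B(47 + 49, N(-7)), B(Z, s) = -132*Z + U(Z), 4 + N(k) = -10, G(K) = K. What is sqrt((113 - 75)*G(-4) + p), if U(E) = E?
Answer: 2*I*sqrt(3182) ≈ 112.82*I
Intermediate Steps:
N(k) = -14 (N(k) = -4 - 10 = -14)
B(Z, s) = -131*Z (B(Z, s) = -132*Z + Z = -131*Z)
p = -12576 (p = -131*(47 + 49) = -131*96 = -12576)
sqrt((113 - 75)*G(-4) + p) = sqrt((113 - 75)*(-4) - 12576) = sqrt(38*(-4) - 12576) = sqrt(-152 - 12576) = sqrt(-12728) = 2*I*sqrt(3182)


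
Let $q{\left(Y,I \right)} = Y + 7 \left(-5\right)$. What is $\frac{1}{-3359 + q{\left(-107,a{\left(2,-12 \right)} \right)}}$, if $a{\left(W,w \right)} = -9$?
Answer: $- \frac{1}{3501} \approx -0.00028563$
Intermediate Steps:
$q{\left(Y,I \right)} = -35 + Y$ ($q{\left(Y,I \right)} = Y - 35 = -35 + Y$)
$\frac{1}{-3359 + q{\left(-107,a{\left(2,-12 \right)} \right)}} = \frac{1}{-3359 - 142} = \frac{1}{-3501} = - \frac{1}{3501}$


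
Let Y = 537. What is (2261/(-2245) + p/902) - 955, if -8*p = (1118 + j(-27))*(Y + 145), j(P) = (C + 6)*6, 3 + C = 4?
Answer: -98086951/92045 ≈ -1065.6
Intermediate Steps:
C = 1 (C = -3 + 4 = 1)
j(P) = 42 (j(P) = (1 + 6)*6 = 7*6 = 42)
p = -98890 (p = -(1118 + 42)*(537 + 145)/8 = -145*682 = -⅛*791120 = -98890)
(2261/(-2245) + p/902) - 955 = (2261/(-2245) - 98890/902) - 955 = (2261*(-1/2245) - 98890*1/902) - 955 = (-2261/2245 - 4495/41) - 955 = -10183976/92045 - 955 = -98086951/92045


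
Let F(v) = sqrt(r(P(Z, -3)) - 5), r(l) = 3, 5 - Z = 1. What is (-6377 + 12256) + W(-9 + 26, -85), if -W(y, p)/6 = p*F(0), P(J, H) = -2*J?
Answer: 5879 + 510*I*sqrt(2) ≈ 5879.0 + 721.25*I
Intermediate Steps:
Z = 4 (Z = 5 - 1*1 = 5 - 1 = 4)
F(v) = I*sqrt(2) (F(v) = sqrt(3 - 5) = sqrt(-2) = I*sqrt(2))
W(y, p) = -6*I*p*sqrt(2) (W(y, p) = -6*p*I*sqrt(2) = -6*I*p*sqrt(2))
(-6377 + 12256) + W(-9 + 26, -85) = (-6377 + 12256) - 6*I*(-85)*sqrt(2) = 5879 + 510*I*sqrt(2)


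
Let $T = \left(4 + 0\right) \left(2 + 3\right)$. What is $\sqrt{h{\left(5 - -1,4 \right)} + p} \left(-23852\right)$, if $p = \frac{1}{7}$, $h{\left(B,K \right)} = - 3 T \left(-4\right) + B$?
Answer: $- \frac{23852 \sqrt{12061}}{7} \approx -3.7421 \cdot 10^{5}$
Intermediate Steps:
$T = 20$ ($T = 4 \cdot 5 = 20$)
$h{\left(B,K \right)} = 240 + B$ ($h{\left(B,K \right)} = \left(-3\right) 20 \left(-4\right) + B = \left(-60\right) \left(-4\right) + B = 240 + B$)
$p = \frac{1}{7} \approx 0.14286$
$\sqrt{h{\left(5 - -1,4 \right)} + p} \left(-23852\right) = \sqrt{\left(240 + \left(5 - -1\right)\right) + \frac{1}{7}} \left(-23852\right) = \sqrt{\left(240 + \left(5 + 1\right)\right) + \frac{1}{7}} \left(-23852\right) = \sqrt{\left(240 + 6\right) + \frac{1}{7}} \left(-23852\right) = \sqrt{246 + \frac{1}{7}} \left(-23852\right) = \sqrt{\frac{1723}{7}} \left(-23852\right) = \frac{\sqrt{12061}}{7} \left(-23852\right) = - \frac{23852 \sqrt{12061}}{7}$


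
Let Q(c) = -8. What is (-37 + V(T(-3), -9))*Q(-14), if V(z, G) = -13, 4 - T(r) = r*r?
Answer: 400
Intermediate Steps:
T(r) = 4 - r**2 (T(r) = 4 - r*r = 4 - r**2)
(-37 + V(T(-3), -9))*Q(-14) = (-37 - 13)*(-8) = -50*(-8) = 400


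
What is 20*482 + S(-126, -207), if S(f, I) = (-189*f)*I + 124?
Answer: -4919734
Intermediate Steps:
S(f, I) = 124 - 189*I*f (S(f, I) = -189*I*f + 124 = 124 - 189*I*f)
20*482 + S(-126, -207) = 20*482 + (124 - 189*(-207)*(-126)) = 9640 + (124 - 4929498) = 9640 - 4929374 = -4919734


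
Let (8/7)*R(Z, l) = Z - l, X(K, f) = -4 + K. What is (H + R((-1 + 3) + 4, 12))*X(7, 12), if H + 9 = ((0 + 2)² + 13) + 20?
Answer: 273/4 ≈ 68.250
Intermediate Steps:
R(Z, l) = -7*l/8 + 7*Z/8 (R(Z, l) = 7*(Z - l)/8 = -7*l/8 + 7*Z/8)
H = 28 (H = -9 + (((0 + 2)² + 13) + 20) = -9 + ((2² + 13) + 20) = -9 + ((4 + 13) + 20) = -9 + (17 + 20) = -9 + 37 = 28)
(H + R((-1 + 3) + 4, 12))*X(7, 12) = (28 + (-7/8*12 + 7*((-1 + 3) + 4)/8))*(-4 + 7) = (28 + (-21/2 + 7*(2 + 4)/8))*3 = (28 + (-21/2 + (7/8)*6))*3 = (28 + (-21/2 + 21/4))*3 = (28 - 21/4)*3 = (91/4)*3 = 273/4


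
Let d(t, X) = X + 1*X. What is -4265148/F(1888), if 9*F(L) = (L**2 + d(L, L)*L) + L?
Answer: -9596583/2673880 ≈ -3.5890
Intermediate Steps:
d(t, X) = 2*X (d(t, X) = X + X = 2*X)
F(L) = L**2/3 + L/9 (F(L) = ((L**2 + (2*L)*L) + L)/9 = ((L**2 + 2*L**2) + L)/9 = (3*L**2 + L)/9 = (L + 3*L**2)/9 = L**2/3 + L/9)
-4265148/F(1888) = -4265148*9/(1888*(1 + 3*1888)) = -4265148*9/(1888*(1 + 5664)) = -4265148/((1/9)*1888*5665) = -4265148/10695520/9 = -4265148*9/10695520 = -9596583/2673880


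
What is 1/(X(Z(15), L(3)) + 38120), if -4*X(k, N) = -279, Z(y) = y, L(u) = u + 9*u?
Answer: 4/152759 ≈ 2.6185e-5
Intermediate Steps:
L(u) = 10*u
X(k, N) = 279/4 (X(k, N) = -1/4*(-279) = 279/4)
1/(X(Z(15), L(3)) + 38120) = 1/(279/4 + 38120) = 1/(152759/4) = 4/152759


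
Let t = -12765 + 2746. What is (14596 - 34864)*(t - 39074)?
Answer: 995016924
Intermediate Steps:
t = -10019
(14596 - 34864)*(t - 39074) = (14596 - 34864)*(-10019 - 39074) = -20268*(-49093) = 995016924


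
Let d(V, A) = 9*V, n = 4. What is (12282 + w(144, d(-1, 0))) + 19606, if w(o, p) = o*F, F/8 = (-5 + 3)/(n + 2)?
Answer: 31504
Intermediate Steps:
F = -8/3 (F = 8*((-5 + 3)/(4 + 2)) = 8*(-2/6) = 8*(-2*⅙) = 8*(-⅓) = -8/3 ≈ -2.6667)
w(o, p) = -8*o/3 (w(o, p) = o*(-8/3) = -8*o/3)
(12282 + w(144, d(-1, 0))) + 19606 = (12282 - 8/3*144) + 19606 = (12282 - 384) + 19606 = 11898 + 19606 = 31504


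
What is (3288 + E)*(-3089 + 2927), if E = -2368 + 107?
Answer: -166374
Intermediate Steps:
E = -2261
(3288 + E)*(-3089 + 2927) = (3288 - 2261)*(-3089 + 2927) = 1027*(-162) = -166374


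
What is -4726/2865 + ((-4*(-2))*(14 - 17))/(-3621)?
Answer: -5681362/3458055 ≈ -1.6429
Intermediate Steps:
-4726/2865 + ((-4*(-2))*(14 - 17))/(-3621) = -4726*1/2865 + (8*(-3))*(-1/3621) = -4726/2865 - 24*(-1/3621) = -4726/2865 + 8/1207 = -5681362/3458055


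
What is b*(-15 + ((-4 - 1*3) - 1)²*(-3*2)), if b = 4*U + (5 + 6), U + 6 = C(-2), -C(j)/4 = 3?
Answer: 24339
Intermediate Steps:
C(j) = -12 (C(j) = -4*3 = -12)
U = -18 (U = -6 - 12 = -18)
b = -61 (b = 4*(-18) + (5 + 6) = -72 + 11 = -61)
b*(-15 + ((-4 - 1*3) - 1)²*(-3*2)) = -61*(-15 + ((-4 - 1*3) - 1)²*(-3*2)) = -61*(-15 + ((-4 - 3) - 1)²*(-6)) = -61*(-15 + (-7 - 1)²*(-6)) = -61*(-15 + (-8)²*(-6)) = -61*(-15 + 64*(-6)) = -61*(-15 - 384) = -61*(-399) = 24339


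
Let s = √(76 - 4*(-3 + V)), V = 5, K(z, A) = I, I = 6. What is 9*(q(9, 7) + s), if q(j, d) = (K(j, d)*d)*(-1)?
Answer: -378 + 18*√17 ≈ -303.78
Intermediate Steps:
K(z, A) = 6
s = 2*√17 (s = √(76 - 4*(-3 + 5)) = √(76 - 4*2) = √(76 - 8) = √68 = 2*√17 ≈ 8.2462)
q(j, d) = -6*d (q(j, d) = (6*d)*(-1) = -6*d)
9*(q(9, 7) + s) = 9*(-6*7 + 2*√17) = 9*(-42 + 2*√17) = -378 + 18*√17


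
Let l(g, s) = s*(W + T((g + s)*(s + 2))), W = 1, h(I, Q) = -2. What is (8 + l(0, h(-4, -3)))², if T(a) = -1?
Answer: 64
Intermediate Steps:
l(g, s) = 0 (l(g, s) = s*(1 - 1) = s*0 = 0)
(8 + l(0, h(-4, -3)))² = (8 + 0)² = 8² = 64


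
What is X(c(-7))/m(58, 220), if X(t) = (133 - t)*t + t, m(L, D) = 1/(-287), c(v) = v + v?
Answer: 594664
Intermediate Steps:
c(v) = 2*v
m(L, D) = -1/287
X(t) = t + t*(133 - t) (X(t) = t*(133 - t) + t = t + t*(133 - t))
X(c(-7))/m(58, 220) = ((2*(-7))*(134 - 2*(-7)))/(-1/287) = -14*(134 - 1*(-14))*(-287) = -14*(134 + 14)*(-287) = -14*148*(-287) = -2072*(-287) = 594664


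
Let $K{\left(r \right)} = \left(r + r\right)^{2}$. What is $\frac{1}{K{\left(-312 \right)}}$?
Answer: $\frac{1}{389376} \approx 2.5682 \cdot 10^{-6}$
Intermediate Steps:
$K{\left(r \right)} = 4 r^{2}$ ($K{\left(r \right)} = \left(2 r\right)^{2} = 4 r^{2}$)
$\frac{1}{K{\left(-312 \right)}} = \frac{1}{4 \left(-312\right)^{2}} = \frac{1}{4 \cdot 97344} = \frac{1}{389376}$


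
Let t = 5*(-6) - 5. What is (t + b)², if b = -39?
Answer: 5476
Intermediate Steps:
t = -35 (t = -30 - 5 = -35)
(t + b)² = (-35 - 39)² = (-74)² = 5476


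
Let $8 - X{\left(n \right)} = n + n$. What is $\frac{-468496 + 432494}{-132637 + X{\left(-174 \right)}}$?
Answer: $\frac{36002}{132281} \approx 0.27216$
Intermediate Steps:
$X{\left(n \right)} = 8 - 2 n$ ($X{\left(n \right)} = 8 - \left(n + n\right) = 8 - 2 n$)
$\frac{-468496 + 432494}{-132637 + X{\left(-174 \right)}} = \frac{-468496 + 432494}{-132637 + \left(8 - -348\right)} = - \frac{36002}{-132637 + \left(8 + 348\right)} = - \frac{36002}{-132637 + 356} = - \frac{36002}{-132281} = \left(-36002\right) \left(- \frac{1}{132281}\right) = \frac{36002}{132281}$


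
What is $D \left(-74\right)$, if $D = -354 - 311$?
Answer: $49210$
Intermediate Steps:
$D = -665$
$D \left(-74\right) = \left(-665\right) \left(-74\right) = 49210$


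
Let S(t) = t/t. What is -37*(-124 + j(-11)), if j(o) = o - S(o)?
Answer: 5032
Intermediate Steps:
S(t) = 1
j(o) = -1 + o (j(o) = o - 1*1 = o - 1 = -1 + o)
-37*(-124 + j(-11)) = -37*(-124 + (-1 - 11)) = -37*(-124 - 12) = -37*(-136) = 5032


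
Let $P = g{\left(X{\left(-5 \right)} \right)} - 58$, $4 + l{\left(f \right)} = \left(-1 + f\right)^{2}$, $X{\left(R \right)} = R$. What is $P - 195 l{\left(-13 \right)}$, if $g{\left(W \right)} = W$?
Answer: $-37503$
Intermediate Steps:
$l{\left(f \right)} = -4 + \left(-1 + f\right)^{2}$
$P = -63$ ($P = -5 - 58 = -63$)
$P - 195 l{\left(-13 \right)} = -63 - 195 \left(-4 + \left(-1 - 13\right)^{2}\right) = -63 - 195 \left(-4 + \left(-14\right)^{2}\right) = -63 - 195 \left(-4 + 196\right) = -63 - 37440 = -37503$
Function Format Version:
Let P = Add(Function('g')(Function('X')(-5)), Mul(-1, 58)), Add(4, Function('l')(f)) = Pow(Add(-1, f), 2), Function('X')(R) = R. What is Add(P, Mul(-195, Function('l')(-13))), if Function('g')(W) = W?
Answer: -37503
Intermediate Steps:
Function('l')(f) = Add(-4, Pow(Add(-1, f), 2))
P = -63 (P = Add(-5, Mul(-1, 58)) = Add(-5, -58) = -63)
Add(P, Mul(-195, Function('l')(-13))) = Add(-63, Mul(-195, Add(-4, Pow(Add(-1, -13), 2)))) = Add(-63, Mul(-195, Add(-4, Pow(-14, 2)))) = Add(-63, Mul(-195, Add(-4, 196))) = Add(-63, Mul(-195, 192)) = Add(-63, -37440) = -37503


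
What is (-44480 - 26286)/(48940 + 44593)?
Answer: -70766/93533 ≈ -0.75659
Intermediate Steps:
(-44480 - 26286)/(48940 + 44593) = -70766/93533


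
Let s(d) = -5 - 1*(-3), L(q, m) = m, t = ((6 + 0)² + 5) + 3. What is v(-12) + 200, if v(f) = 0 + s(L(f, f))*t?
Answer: 112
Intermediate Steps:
t = 44 (t = (6² + 5) + 3 = (36 + 5) + 3 = 41 + 3 = 44)
s(d) = -2 (s(d) = -5 + 3 = -2)
v(f) = -88 (v(f) = 0 - 2*44 = 0 - 88 = -88)
v(-12) + 200 = -88 + 200 = 112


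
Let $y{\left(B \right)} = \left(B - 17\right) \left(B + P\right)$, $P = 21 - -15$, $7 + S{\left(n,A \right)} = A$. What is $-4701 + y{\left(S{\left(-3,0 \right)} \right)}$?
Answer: $-5397$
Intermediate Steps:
$S{\left(n,A \right)} = -7 + A$
$P = 36$ ($P = 21 + 15 = 36$)
$y{\left(B \right)} = \left(-17 + B\right) \left(36 + B\right)$ ($y{\left(B \right)} = \left(B - 17\right) \left(B + 36\right) = \left(-17 + B\right) \left(36 + B\right)$)
$-4701 + y{\left(S{\left(-3,0 \right)} \right)} = -4701 + \left(-612 + \left(-7 + 0\right)^{2} + 19 \left(-7 + 0\right)\right) = -4701 + \left(-612 + \left(-7\right)^{2} + 19 \left(-7\right)\right) = -4701 - 696 = -5397$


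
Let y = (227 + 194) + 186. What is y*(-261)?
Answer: -158427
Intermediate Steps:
y = 607 (y = 421 + 186 = 607)
y*(-261) = 607*(-261) = -158427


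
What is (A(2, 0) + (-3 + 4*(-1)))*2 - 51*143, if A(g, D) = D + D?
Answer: -7307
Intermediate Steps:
A(g, D) = 2*D
(A(2, 0) + (-3 + 4*(-1)))*2 - 51*143 = (2*0 + (-3 + 4*(-1)))*2 - 51*143 = (0 + (-3 - 4))*2 - 7293 = (0 - 7)*2 - 7293 = -7*2 - 7293 = -14 - 7293 = -7307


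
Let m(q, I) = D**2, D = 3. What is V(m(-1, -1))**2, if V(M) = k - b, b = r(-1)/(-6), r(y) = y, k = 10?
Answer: 3481/36 ≈ 96.694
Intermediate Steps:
b = 1/6 (b = -1/(-6) = -1*(-1/6) = 1/6 ≈ 0.16667)
m(q, I) = 9 (m(q, I) = 3**2 = 9)
V(M) = 59/6 (V(M) = 10 - 1*1/6 = 10 - 1/6 = 59/6)
V(m(-1, -1))**2 = (59/6)**2 = 3481/36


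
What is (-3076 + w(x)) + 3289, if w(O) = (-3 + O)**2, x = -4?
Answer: 262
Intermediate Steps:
(-3076 + w(x)) + 3289 = (-3076 + (-3 - 4)**2) + 3289 = (-3076 + (-7)**2) + 3289 = (-3076 + 49) + 3289 = -3027 + 3289 = 262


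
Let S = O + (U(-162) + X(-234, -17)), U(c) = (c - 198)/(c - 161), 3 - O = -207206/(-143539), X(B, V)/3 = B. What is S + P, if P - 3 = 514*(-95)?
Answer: -2296193995520/46363097 ≈ -49526.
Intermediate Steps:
X(B, V) = 3*B
O = 223411/143539 (O = 3 - (-207206)/(-143539) = 3 - (-207206)*(-1)/143539 = 3 - 1*207206/143539 = 3 - 207206/143539 = 223411/143539 ≈ 1.5564)
U(c) = (-198 + c)/(-161 + c)
P = -48827 (P = 3 + 514*(-95) = 3 - 48830 = -48827)
S = -32423058301/46363097 (S = 223411/143539 + ((-198 - 162)/(-161 - 162) + 3*(-234)) = 223411/143539 + (-360/(-323) - 702) = 223411/143539 + (-1/323*(-360) - 702) = 223411/143539 + (360/323 - 702) = 223411/143539 - 226386/323 = -32423058301/46363097 ≈ -699.33)
S + P = -32423058301/46363097 - 48827 = -2296193995520/46363097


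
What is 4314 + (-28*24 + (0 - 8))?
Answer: 3634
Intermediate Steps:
4314 + (-28*24 + (0 - 8)) = 4314 + (-672 - 8) = 4314 - 680 = 3634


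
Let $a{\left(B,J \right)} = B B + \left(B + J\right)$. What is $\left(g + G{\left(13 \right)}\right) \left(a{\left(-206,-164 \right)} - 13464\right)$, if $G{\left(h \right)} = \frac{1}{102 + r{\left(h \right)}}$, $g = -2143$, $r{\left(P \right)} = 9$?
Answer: $- \frac{2267871648}{37} \approx -6.1294 \cdot 10^{7}$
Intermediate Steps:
$a{\left(B,J \right)} = B + J + B^{2}$ ($a{\left(B,J \right)} = B^{2} + \left(B + J\right) = B + J + B^{2}$)
$G{\left(h \right)} = \frac{1}{111}$ ($G{\left(h \right)} = \frac{1}{102 + 9} = \frac{1}{111}$)
$\left(g + G{\left(13 \right)}\right) \left(a{\left(-206,-164 \right)} - 13464\right) = \left(-2143 + \frac{1}{111}\right) \left(\left(-206 - 164 + \left(-206\right)^{2}\right) - 13464\right) = - \frac{237872 \left(\left(-206 - 164 + 42436\right) - 13464\right)}{111} = - \frac{237872 \left(42066 - 13464\right)}{111} = \left(- \frac{237872}{111}\right) 28602 = - \frac{2267871648}{37}$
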